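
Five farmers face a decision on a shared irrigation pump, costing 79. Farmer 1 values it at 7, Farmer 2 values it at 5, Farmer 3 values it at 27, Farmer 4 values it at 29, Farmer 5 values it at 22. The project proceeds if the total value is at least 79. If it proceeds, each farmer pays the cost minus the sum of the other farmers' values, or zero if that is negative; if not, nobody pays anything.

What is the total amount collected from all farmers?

Total value 90 ≥ cost 79, so it is built.
Farmer 1: others sum to 83; max(0, 79 - 83) = 0.
Farmer 2: others sum to 85; max(0, 79 - 85) = 0.
Farmer 3: others sum to 63; max(0, 79 - 63) = 16.
Farmer 4: others sum to 61; max(0, 79 - 61) = 18.
Farmer 5: others sum to 68; max(0, 79 - 68) = 11.
Total collected = 0 + 0 + 16 + 18 + 11 = 45.

45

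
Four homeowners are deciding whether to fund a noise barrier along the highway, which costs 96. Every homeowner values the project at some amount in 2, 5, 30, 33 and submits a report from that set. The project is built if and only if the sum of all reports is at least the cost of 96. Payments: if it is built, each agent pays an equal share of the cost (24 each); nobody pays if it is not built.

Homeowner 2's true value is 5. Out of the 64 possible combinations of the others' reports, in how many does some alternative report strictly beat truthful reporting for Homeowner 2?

Others report (30, 30, 33): truth gives -19; report 2 gives 0 > -19. Violating.
Others report (30, 33, 30): truth gives -19; report 2 gives 0 > -19. Violating.
Others report (33, 30, 30): truth gives -19; report 2 gives 0 > -19. Violating.
Others report (2, 2, 2): truth gives 0; no alternative beats it.
Others report (2, 2, 5): truth gives 0; no alternative beats it.
(Checking all 64 profiles: 3 have a profitable deviation, 61 do not.)

3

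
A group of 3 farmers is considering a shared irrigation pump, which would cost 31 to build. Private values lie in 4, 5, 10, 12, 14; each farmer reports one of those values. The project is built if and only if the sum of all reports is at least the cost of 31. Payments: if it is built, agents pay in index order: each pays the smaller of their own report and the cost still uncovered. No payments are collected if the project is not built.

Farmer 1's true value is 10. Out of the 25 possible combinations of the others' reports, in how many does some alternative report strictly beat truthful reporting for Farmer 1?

3

Others report (12, 14): truth gives 0; report 5 gives 5 > 0. Violating.
Others report (14, 12): truth gives 0; report 5 gives 5 > 0. Violating.
Others report (14, 14): truth gives 0; report 4 gives 6 > 0. Violating.
Others report (4, 4): truth gives 0; no alternative beats it.
Others report (4, 5): truth gives 0; no alternative beats it.
(Checking all 25 profiles: 3 have a profitable deviation, 22 do not.)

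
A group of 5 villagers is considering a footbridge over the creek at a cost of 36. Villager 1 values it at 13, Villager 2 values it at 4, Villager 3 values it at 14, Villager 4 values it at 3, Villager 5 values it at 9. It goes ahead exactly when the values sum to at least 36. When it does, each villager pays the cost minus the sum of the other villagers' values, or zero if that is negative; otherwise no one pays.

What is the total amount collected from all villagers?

15

Total value 43 ≥ cost 36, so it is built.
Villager 1: others sum to 30; max(0, 36 - 30) = 6.
Villager 2: others sum to 39; max(0, 36 - 39) = 0.
Villager 3: others sum to 29; max(0, 36 - 29) = 7.
Villager 4: others sum to 40; max(0, 36 - 40) = 0.
Villager 5: others sum to 34; max(0, 36 - 34) = 2.
Total collected = 6 + 0 + 7 + 0 + 2 = 15.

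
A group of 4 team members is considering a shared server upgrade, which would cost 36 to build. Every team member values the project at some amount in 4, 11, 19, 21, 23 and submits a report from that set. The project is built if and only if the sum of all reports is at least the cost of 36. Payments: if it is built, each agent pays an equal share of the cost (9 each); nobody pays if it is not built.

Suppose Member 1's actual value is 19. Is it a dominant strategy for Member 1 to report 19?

Check each profile of the others' reports and compare truth against every alternative report.
Others report (4, 4, 11): truth gives 10, best alternative gives 10.
Others report (4, 4, 19): truth gives 10, best alternative gives 10.
Others report (4, 4, 21): truth gives 10, best alternative gives 10.
Others report (4, 4, 23): truth gives 10, best alternative gives 10.
Others report (4, 11, 4): truth gives 10, best alternative gives 10.
Others report (4, 11, 11): truth gives 10, best alternative gives 10.
(Remaining 119 profiles checked similarly; truth is weakly best in each.)
In every case the truthful report is at least as good as any alternative, so it is a dominant strategy.

Yes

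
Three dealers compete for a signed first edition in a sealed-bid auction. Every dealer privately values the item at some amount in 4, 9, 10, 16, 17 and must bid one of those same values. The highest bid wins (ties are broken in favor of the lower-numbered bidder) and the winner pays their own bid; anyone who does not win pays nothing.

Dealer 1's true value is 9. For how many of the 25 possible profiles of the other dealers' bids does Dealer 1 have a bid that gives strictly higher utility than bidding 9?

1

Others bid (4, 4): truth gives 0; bid 4 gives 5 > 0. Violating.
Others bid (4, 9): truth gives 0; no alternative beats it.
Others bid (4, 10): truth gives 0; no alternative beats it.
(Checking all 25 profiles: 1 has a profitable deviation, 24 do not.)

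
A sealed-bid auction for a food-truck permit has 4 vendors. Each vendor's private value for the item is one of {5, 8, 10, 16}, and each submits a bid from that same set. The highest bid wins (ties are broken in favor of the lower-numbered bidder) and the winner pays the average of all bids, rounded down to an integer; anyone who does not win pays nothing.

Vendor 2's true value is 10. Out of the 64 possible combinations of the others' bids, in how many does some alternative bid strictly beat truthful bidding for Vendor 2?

6

Others bid (5, 5, 5): truth gives 4; bid 8 gives 5 > 4. Violating.
Others bid (5, 5, 8): truth gives 3; bid 8 gives 4 > 3. Violating.
Others bid (5, 8, 5): truth gives 3; bid 8 gives 4 > 3. Violating.
Others bid (10, 5, 5): truth gives 0; bid 16 gives 1 > 0. Violating.
Others bid (5, 5, 10): truth gives 3; no alternative beats it.
Others bid (5, 5, 16): truth gives 0; no alternative beats it.
(Checking all 64 profiles: 6 have a profitable deviation, 58 do not.)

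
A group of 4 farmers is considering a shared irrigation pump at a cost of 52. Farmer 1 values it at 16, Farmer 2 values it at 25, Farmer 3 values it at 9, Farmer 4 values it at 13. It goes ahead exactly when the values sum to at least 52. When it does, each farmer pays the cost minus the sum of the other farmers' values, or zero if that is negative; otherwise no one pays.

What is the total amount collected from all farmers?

21

Total value 63 ≥ cost 52, so it is built.
Farmer 1: others sum to 47; max(0, 52 - 47) = 5.
Farmer 2: others sum to 38; max(0, 52 - 38) = 14.
Farmer 3: others sum to 54; max(0, 52 - 54) = 0.
Farmer 4: others sum to 50; max(0, 52 - 50) = 2.
Total collected = 5 + 14 + 0 + 2 = 21.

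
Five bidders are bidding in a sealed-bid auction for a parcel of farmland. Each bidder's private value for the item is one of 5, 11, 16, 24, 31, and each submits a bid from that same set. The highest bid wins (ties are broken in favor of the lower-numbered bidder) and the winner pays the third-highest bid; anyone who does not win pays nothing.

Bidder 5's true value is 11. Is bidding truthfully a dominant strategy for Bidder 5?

Consider the case where Bidder 1 bids 5, Bidder 2 bids 5, Bidder 3 bids 5 and Bidder 4 bids 11.
Truthful bid 11: loses, pays 0, utility 0.
Bid 16 instead: wins, pays 5, utility 11 - 5 = 6.
Since 6 > 0, bidding 16 is strictly better here, so truthful bidding is not dominant.

No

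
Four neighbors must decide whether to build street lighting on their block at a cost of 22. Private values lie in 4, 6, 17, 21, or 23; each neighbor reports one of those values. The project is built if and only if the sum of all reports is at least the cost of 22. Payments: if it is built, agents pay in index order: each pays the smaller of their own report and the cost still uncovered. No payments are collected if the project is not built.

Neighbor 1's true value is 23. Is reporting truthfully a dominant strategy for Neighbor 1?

No

Consider the case where Neighbor 2 reports 4, Neighbor 3 reports 4 and Neighbor 4 reports 4.
Truthful report 23: project built, pays 22, utility 23 - 22 = 1.
Report 17 instead: project built, pays 17, utility 23 - 17 = 6.
Since 6 > 1, reporting 17 is strictly better here, so truthful reporting is not dominant.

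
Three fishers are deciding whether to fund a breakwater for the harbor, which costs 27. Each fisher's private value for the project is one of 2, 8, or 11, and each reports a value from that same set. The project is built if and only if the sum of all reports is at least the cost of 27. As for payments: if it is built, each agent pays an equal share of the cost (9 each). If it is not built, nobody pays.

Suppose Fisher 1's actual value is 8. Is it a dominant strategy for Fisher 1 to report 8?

Consider the case where Fisher 2 reports 8 and Fisher 3 reports 11.
Truthful report 8: project built, pays 9, utility 8 - 9 = -1.
Report 2 instead: project not built, utility 0.
Since 0 > -1, reporting 2 is strictly better here, so truthful reporting is not dominant.

No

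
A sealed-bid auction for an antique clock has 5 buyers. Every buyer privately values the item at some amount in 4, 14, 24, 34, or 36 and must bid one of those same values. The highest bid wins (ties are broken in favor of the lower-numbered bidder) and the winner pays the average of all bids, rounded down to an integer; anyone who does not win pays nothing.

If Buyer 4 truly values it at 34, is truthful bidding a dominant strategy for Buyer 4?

No

Consider the case where Buyer 1 bids 4, Buyer 2 bids 4, Buyer 3 bids 4 and Buyer 5 bids 4.
Truthful bid 34: wins, pays 10, utility 34 - 10 = 24.
Bid 14 instead: wins, pays 6, utility 34 - 6 = 28.
Since 28 > 24, bidding 14 is strictly better here, so truthful bidding is not dominant.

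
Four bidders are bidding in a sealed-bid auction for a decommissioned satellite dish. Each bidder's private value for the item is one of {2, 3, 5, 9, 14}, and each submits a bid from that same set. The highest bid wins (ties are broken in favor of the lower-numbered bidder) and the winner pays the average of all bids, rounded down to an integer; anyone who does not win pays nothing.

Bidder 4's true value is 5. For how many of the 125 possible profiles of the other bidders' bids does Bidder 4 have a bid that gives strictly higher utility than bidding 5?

9

Others bid (2, 2, 5): truth gives 0; bid 9 gives 1 > 0. Violating.
Others bid (2, 3, 5): truth gives 0; bid 9 gives 1 > 0. Violating.
Others bid (2, 5, 2): truth gives 0; bid 9 gives 1 > 0. Violating.
Others bid (2, 5, 3): truth gives 0; bid 9 gives 1 > 0. Violating.
Others bid (2, 2, 2): truth gives 3; no alternative beats it.
Others bid (2, 2, 3): truth gives 2; no alternative beats it.
(Checking all 125 profiles: 9 have a profitable deviation, 116 do not.)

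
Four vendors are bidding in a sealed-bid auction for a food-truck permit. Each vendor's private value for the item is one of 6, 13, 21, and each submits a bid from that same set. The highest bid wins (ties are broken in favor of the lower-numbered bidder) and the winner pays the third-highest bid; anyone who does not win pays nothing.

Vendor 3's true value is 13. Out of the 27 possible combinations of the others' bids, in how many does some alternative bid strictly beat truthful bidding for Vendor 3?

Others bid (6, 6, 21): truth gives 0; bid 21 gives 7 > 0. Violating.
Others bid (6, 13, 6): truth gives 0; bid 21 gives 7 > 0. Violating.
Others bid (13, 6, 6): truth gives 0; bid 21 gives 7 > 0. Violating.
Others bid (6, 6, 6): truth gives 7; no alternative beats it.
Others bid (6, 6, 13): truth gives 7; no alternative beats it.
(Checking all 27 profiles: 3 have a profitable deviation, 24 do not.)

3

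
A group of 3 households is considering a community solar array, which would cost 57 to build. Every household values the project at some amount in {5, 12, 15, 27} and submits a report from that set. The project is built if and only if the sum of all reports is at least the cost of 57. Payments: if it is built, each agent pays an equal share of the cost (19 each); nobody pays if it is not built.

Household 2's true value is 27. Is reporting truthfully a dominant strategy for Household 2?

Yes

Check each profile of the others' reports and compare truth against every alternative report.
Others report (5, 27): truth gives 8, best alternative gives 0.
Others report (12, 27): truth gives 8, best alternative gives 0.
Others report (15, 15): truth gives 8, best alternative gives 0.
Others report (27, 5): truth gives 8, best alternative gives 0.
Others report (27, 12): truth gives 8, best alternative gives 0.
Others report (15, 27): truth gives 8, best alternative gives 8.
(Remaining 10 profiles checked similarly; truth is weakly best in each.)
In every case the truthful report is at least as good as any alternative, so it is a dominant strategy.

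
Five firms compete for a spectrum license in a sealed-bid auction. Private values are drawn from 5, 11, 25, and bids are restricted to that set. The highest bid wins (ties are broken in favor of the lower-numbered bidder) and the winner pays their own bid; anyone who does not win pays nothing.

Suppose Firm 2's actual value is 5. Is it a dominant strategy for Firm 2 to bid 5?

Check each profile of the others' bids and compare truth against every alternative bid.
Others bid (5, 5, 5, 5): truth gives 0, best alternative gives -6.
Others bid (5, 5, 5, 11): truth gives 0, best alternative gives -6.
Others bid (5, 5, 11, 5): truth gives 0, best alternative gives -6.
Others bid (5, 5, 11, 11): truth gives 0, best alternative gives -6.
Others bid (5, 11, 5, 5): truth gives 0, best alternative gives -6.
Others bid (5, 11, 5, 11): truth gives 0, best alternative gives -6.
(Remaining 75 profiles checked similarly; truth is weakly best in each.)
In every case the truthful bid is at least as good as any alternative, so it is a dominant strategy.

Yes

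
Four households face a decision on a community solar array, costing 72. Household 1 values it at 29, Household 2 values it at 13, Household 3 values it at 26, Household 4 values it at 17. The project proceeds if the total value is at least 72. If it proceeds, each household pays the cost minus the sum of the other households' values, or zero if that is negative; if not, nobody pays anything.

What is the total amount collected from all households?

33

Total value 85 ≥ cost 72, so it is built.
Household 1: others sum to 56; max(0, 72 - 56) = 16.
Household 2: others sum to 72; max(0, 72 - 72) = 0.
Household 3: others sum to 59; max(0, 72 - 59) = 13.
Household 4: others sum to 68; max(0, 72 - 68) = 4.
Total collected = 16 + 0 + 13 + 4 = 33.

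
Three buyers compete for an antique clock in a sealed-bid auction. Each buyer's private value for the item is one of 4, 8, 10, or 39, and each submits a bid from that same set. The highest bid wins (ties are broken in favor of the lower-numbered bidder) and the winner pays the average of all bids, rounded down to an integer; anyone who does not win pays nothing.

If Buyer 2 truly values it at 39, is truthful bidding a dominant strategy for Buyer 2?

Consider the case where Buyer 1 bids 4 and Buyer 3 bids 4.
Truthful bid 39: wins, pays 15, utility 39 - 15 = 24.
Bid 8 instead: wins, pays 5, utility 39 - 5 = 34.
Since 34 > 24, bidding 8 is strictly better here, so truthful bidding is not dominant.

No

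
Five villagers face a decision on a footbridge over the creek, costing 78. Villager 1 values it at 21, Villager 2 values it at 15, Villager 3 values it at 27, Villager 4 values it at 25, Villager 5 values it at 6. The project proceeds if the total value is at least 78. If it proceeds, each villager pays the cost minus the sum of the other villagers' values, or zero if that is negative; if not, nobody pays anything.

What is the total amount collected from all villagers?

25

Total value 94 ≥ cost 78, so it is built.
Villager 1: others sum to 73; max(0, 78 - 73) = 5.
Villager 2: others sum to 79; max(0, 78 - 79) = 0.
Villager 3: others sum to 67; max(0, 78 - 67) = 11.
Villager 4: others sum to 69; max(0, 78 - 69) = 9.
Villager 5: others sum to 88; max(0, 78 - 88) = 0.
Total collected = 5 + 0 + 11 + 9 + 0 = 25.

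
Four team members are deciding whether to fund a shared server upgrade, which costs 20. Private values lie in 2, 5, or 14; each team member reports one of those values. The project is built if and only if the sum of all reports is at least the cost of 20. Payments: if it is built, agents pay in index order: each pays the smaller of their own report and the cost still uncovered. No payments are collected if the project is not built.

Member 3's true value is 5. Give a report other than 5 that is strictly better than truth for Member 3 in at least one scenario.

Suppose Member 1 reports 2, Member 2 reports 2 and Member 4 reports 14.
Report 5: project built, pays 5, utility 5 - 5 = 0.
Report 2: project built, pays 2, utility 5 - 2 = 3.
So reporting 2 beats truth here (3 > 0).

2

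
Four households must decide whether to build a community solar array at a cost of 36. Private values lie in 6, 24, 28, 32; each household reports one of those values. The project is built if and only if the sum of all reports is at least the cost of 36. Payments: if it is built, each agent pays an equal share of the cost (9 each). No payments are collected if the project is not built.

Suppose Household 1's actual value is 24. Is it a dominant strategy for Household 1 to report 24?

Check each profile of the others' reports and compare truth against every alternative report.
Others report (6, 6, 6): truth gives 15, best alternative gives 15.
Others report (6, 6, 24): truth gives 15, best alternative gives 15.
Others report (6, 6, 28): truth gives 15, best alternative gives 15.
Others report (6, 6, 32): truth gives 15, best alternative gives 15.
Others report (6, 24, 6): truth gives 15, best alternative gives 15.
Others report (6, 24, 24): truth gives 15, best alternative gives 15.
(Remaining 58 profiles checked similarly; truth is weakly best in each.)
In every case the truthful report is at least as good as any alternative, so it is a dominant strategy.

Yes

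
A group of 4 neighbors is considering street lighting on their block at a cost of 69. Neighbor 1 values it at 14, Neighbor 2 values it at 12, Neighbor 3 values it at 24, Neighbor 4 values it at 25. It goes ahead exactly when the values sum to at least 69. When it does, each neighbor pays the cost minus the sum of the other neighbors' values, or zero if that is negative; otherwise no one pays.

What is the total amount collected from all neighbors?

51

Total value 75 ≥ cost 69, so it is built.
Neighbor 1: others sum to 61; max(0, 69 - 61) = 8.
Neighbor 2: others sum to 63; max(0, 69 - 63) = 6.
Neighbor 3: others sum to 51; max(0, 69 - 51) = 18.
Neighbor 4: others sum to 50; max(0, 69 - 50) = 19.
Total collected = 8 + 6 + 18 + 19 = 51.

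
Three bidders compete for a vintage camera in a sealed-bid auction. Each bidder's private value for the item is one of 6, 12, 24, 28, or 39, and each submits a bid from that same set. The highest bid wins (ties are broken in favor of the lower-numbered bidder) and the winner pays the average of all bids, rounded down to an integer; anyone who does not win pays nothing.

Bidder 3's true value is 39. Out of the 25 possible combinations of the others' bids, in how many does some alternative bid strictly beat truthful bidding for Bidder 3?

9

Others bid (6, 6): truth gives 22; bid 12 gives 31 > 22. Violating.
Others bid (6, 12): truth gives 20; bid 24 gives 25 > 20. Violating.
Others bid (6, 24): truth gives 16; bid 28 gives 20 > 16. Violating.
Others bid (12, 6): truth gives 20; bid 24 gives 25 > 20. Violating.
Others bid (6, 28): truth gives 15; no alternative beats it.
Others bid (6, 39): truth gives 0; no alternative beats it.
(Checking all 25 profiles: 9 have a profitable deviation, 16 do not.)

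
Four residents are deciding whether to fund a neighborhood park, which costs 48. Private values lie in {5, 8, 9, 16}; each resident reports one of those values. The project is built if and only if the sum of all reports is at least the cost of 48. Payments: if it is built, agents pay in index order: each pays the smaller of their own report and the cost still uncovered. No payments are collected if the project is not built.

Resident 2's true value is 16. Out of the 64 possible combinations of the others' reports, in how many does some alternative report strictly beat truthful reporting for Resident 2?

Others report (8, 16, 16): truth gives 0; report 8 gives 8 > 0. Violating.
Others report (9, 16, 16): truth gives 0; report 8 gives 8 > 0. Violating.
Others report (16, 8, 16): truth gives 0; report 8 gives 8 > 0. Violating.
Others report (16, 9, 16): truth gives 0; report 8 gives 8 > 0. Violating.
Others report (5, 5, 5): truth gives 0; no alternative beats it.
Others report (5, 5, 8): truth gives 0; no alternative beats it.
(Checking all 64 profiles: 7 have a profitable deviation, 57 do not.)

7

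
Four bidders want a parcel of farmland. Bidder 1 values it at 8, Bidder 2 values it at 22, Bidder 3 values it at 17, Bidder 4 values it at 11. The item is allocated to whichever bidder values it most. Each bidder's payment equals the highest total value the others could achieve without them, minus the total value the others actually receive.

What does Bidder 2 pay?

17

Bidder 2 has the highest value and receives the item.
Without Bidder 2, the item would go to the next-highest value, 17, so the others could achieve 17.
With Bidder 2 present and winning, the others receive nothing, so their total is 0.
Payment = 17 - 0 = 17.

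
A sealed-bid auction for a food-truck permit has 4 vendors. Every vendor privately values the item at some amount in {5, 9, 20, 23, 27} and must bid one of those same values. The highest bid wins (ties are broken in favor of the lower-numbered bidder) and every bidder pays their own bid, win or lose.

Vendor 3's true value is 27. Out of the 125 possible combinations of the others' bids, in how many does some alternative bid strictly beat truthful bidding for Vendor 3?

Others bid (5, 5, 5): truth gives 0; bid 9 gives 18 > 0. Violating.
Others bid (5, 5, 9): truth gives 0; bid 9 gives 18 > 0. Violating.
Others bid (5, 5, 20): truth gives 0; bid 20 gives 7 > 0. Violating.
Others bid (5, 5, 23): truth gives 0; bid 23 gives 4 > 0. Violating.
Others bid (5, 5, 27): truth gives 0; no alternative beats it.
Others bid (5, 9, 27): truth gives 0; no alternative beats it.
(Checking all 125 profiles: 81 have a profitable deviation, 44 do not.)

81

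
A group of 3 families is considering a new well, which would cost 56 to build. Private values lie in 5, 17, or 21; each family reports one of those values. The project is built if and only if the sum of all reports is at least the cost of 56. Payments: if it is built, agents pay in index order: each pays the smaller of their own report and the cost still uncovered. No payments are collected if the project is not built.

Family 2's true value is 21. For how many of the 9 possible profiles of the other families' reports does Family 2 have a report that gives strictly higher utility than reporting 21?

Others report (21, 21): truth gives 0; report 17 gives 4 > 0. Violating.
Others report (5, 5): truth gives 0; no alternative beats it.
Others report (5, 17): truth gives 0; no alternative beats it.
(Checking all 9 profiles: 1 has a profitable deviation, 8 do not.)

1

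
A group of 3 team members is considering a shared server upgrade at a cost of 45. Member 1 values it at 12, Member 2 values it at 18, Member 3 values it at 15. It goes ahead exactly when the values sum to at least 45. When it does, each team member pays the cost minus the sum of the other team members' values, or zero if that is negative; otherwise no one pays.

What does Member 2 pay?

18

Total value 45 ≥ cost 45, so the project is built.
The other team members' values sum to 27.
Cost minus that sum is 45 - 27 = 18.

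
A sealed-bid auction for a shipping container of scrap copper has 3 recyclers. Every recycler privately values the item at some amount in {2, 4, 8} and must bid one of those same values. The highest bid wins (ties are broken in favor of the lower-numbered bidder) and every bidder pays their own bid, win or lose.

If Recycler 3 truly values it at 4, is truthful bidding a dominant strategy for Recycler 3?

No

Consider the case where Recycler 1 bids 2 and Recycler 2 bids 4.
Truthful bid 4: loses but pays 4, utility -4.
Bid 2 instead: loses but pays 2, utility -2.
Since -2 > -4, bidding 2 is strictly better here, so truthful bidding is not dominant.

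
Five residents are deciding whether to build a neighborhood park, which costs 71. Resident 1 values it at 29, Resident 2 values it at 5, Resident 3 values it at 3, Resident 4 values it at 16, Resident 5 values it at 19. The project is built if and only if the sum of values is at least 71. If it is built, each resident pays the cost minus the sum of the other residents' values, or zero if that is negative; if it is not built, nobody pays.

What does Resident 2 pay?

4

Total value 72 ≥ cost 71, so the project is built.
The other residents' values sum to 67.
Cost minus that sum is 71 - 67 = 4.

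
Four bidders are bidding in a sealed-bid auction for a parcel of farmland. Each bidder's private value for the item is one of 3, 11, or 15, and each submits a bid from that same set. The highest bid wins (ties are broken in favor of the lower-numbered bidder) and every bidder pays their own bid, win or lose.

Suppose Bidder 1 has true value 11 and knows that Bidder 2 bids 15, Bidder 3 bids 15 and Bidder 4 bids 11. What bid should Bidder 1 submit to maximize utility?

Bid 3: loses but pays 3, utility -3.
Bid 11: loses but pays 11, utility -11.
Bid 15: wins, pays 15, utility 11 - 15 = -4.
The best choice is 3 with utility -3.

3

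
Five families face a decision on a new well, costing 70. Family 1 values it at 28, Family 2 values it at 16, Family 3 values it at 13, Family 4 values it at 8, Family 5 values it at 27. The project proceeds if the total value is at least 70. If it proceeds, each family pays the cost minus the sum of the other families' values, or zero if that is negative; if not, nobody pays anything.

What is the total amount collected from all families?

11

Total value 92 ≥ cost 70, so it is built.
Family 1: others sum to 64; max(0, 70 - 64) = 6.
Family 2: others sum to 76; max(0, 70 - 76) = 0.
Family 3: others sum to 79; max(0, 70 - 79) = 0.
Family 4: others sum to 84; max(0, 70 - 84) = 0.
Family 5: others sum to 65; max(0, 70 - 65) = 5.
Total collected = 6 + 0 + 0 + 0 + 5 = 11.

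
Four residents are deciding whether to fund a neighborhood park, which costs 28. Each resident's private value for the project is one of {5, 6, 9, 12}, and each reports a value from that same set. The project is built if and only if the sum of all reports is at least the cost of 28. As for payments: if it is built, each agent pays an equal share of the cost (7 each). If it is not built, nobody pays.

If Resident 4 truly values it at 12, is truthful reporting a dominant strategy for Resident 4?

Check each profile of the others' reports and compare truth against every alternative report.
Others report (5, 5, 6): truth gives 5, best alternative gives 0.
Others report (5, 6, 5): truth gives 5, best alternative gives 0.
Others report (5, 6, 6): truth gives 5, best alternative gives 0.
Others report (6, 5, 5): truth gives 5, best alternative gives 0.
Others report (6, 5, 6): truth gives 5, best alternative gives 0.
Others report (6, 6, 5): truth gives 5, best alternative gives 0.
(Remaining 58 profiles checked similarly; truth is weakly best in each.)
In every case the truthful report is at least as good as any alternative, so it is a dominant strategy.

Yes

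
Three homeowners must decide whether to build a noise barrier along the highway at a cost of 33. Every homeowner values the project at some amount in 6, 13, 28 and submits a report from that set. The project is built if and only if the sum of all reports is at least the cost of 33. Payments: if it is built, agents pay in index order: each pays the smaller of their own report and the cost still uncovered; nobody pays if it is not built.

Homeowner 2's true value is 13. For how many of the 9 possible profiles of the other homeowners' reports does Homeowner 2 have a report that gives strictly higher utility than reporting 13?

2

Others report (6, 28): truth gives 0; report 6 gives 7 > 0. Violating.
Others report (13, 28): truth gives 0; report 6 gives 7 > 0. Violating.
Others report (6, 6): truth gives 0; no alternative beats it.
Others report (6, 13): truth gives 0; no alternative beats it.
(Checking all 9 profiles: 2 have a profitable deviation, 7 do not.)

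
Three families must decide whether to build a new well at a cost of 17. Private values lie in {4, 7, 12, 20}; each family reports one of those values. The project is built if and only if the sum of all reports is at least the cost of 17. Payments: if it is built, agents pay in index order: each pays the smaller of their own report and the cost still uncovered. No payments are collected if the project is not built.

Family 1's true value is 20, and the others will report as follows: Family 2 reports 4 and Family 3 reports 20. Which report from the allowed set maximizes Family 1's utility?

4

Report 4: project built, pays 4, utility 20 - 4 = 16.
Report 7: project built, pays 7, utility 20 - 7 = 13.
Report 12: project built, pays 12, utility 20 - 12 = 8.
Report 20: project built, pays 17, utility 20 - 17 = 3.
The best choice is 4 with utility 16.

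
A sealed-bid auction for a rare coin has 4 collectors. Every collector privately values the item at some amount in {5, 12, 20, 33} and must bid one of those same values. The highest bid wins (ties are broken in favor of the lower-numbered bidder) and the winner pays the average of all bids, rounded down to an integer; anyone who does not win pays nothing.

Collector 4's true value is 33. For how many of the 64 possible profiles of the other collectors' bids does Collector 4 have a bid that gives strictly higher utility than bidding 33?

8

Others bid (5, 5, 5): truth gives 21; bid 12 gives 27 > 21. Violating.
Others bid (5, 5, 12): truth gives 20; bid 20 gives 23 > 20. Violating.
Others bid (5, 12, 5): truth gives 20; bid 20 gives 23 > 20. Violating.
Others bid (5, 12, 12): truth gives 18; bid 20 gives 21 > 18. Violating.
Others bid (5, 5, 20): truth gives 18; no alternative beats it.
Others bid (5, 5, 33): truth gives 0; no alternative beats it.
(Checking all 64 profiles: 8 have a profitable deviation, 56 do not.)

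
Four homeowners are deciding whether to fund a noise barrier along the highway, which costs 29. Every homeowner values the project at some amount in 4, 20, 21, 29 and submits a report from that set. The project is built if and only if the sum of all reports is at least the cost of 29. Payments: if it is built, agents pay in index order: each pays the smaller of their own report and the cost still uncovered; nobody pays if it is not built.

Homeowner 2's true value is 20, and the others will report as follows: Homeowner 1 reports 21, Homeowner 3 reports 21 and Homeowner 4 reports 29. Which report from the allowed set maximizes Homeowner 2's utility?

4

Report 4: project built, pays 4, utility 20 - 4 = 16.
Report 20: project built, pays 8, utility 20 - 8 = 12.
Report 21: project built, pays 8, utility 20 - 8 = 12.
Report 29: project built, pays 8, utility 20 - 8 = 12.
The best choice is 4 with utility 16.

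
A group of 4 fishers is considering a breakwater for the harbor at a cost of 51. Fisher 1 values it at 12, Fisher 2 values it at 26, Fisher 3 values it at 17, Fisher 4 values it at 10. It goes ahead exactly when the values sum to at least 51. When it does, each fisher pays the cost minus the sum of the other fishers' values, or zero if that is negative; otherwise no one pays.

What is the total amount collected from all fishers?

15

Total value 65 ≥ cost 51, so it is built.
Fisher 1: others sum to 53; max(0, 51 - 53) = 0.
Fisher 2: others sum to 39; max(0, 51 - 39) = 12.
Fisher 3: others sum to 48; max(0, 51 - 48) = 3.
Fisher 4: others sum to 55; max(0, 51 - 55) = 0.
Total collected = 0 + 12 + 3 + 0 = 15.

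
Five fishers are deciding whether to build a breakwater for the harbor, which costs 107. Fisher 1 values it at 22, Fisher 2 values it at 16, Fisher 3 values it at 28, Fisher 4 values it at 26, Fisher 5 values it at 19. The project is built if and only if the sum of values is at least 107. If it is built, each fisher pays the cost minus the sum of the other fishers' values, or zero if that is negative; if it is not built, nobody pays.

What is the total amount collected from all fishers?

91

Total value 111 ≥ cost 107, so it is built.
Fisher 1: others sum to 89; max(0, 107 - 89) = 18.
Fisher 2: others sum to 95; max(0, 107 - 95) = 12.
Fisher 3: others sum to 83; max(0, 107 - 83) = 24.
Fisher 4: others sum to 85; max(0, 107 - 85) = 22.
Fisher 5: others sum to 92; max(0, 107 - 92) = 15.
Total collected = 18 + 12 + 24 + 22 + 15 = 91.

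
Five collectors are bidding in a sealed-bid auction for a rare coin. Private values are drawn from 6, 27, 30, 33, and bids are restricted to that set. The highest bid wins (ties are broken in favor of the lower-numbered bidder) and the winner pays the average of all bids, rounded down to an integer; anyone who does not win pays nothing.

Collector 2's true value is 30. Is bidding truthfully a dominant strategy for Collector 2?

Consider the case where Collector 1 bids 6, Collector 3 bids 6, Collector 4 bids 6 and Collector 5 bids 27.
Truthful bid 30: wins, pays 15, utility 30 - 15 = 15.
Bid 27 instead: wins, pays 14, utility 30 - 14 = 16.
Since 16 > 15, bidding 27 is strictly better here, so truthful bidding is not dominant.

No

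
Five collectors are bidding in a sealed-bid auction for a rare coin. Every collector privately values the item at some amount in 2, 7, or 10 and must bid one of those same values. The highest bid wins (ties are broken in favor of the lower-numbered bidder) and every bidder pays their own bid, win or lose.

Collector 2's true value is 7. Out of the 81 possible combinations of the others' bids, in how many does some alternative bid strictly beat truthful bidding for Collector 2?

73

Others bid (2, 2, 2, 10): truth gives -7; bid 2 gives -2 > -7. Violating.
Others bid (2, 2, 7, 10): truth gives -7; bid 2 gives -2 > -7. Violating.
Others bid (2, 2, 10, 2): truth gives -7; bid 2 gives -2 > -7. Violating.
Others bid (2, 2, 10, 7): truth gives -7; bid 2 gives -2 > -7. Violating.
Others bid (2, 2, 2, 2): truth gives 0; no alternative beats it.
Others bid (2, 2, 2, 7): truth gives 0; no alternative beats it.
(Checking all 81 profiles: 73 have a profitable deviation, 8 do not.)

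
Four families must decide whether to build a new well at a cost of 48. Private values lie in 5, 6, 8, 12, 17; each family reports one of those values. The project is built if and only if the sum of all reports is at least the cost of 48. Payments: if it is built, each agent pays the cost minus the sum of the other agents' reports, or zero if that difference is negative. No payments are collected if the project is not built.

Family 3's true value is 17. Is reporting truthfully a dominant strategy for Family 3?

Yes

Check each profile of the others' reports and compare truth against every alternative report.
Others report (6, 12, 17): truth gives 4, best alternative gives 0.
Others report (6, 17, 12): truth gives 4, best alternative gives 0.
Others report (12, 6, 17): truth gives 4, best alternative gives 0.
Others report (12, 17, 6): truth gives 4, best alternative gives 0.
Others report (17, 6, 12): truth gives 4, best alternative gives 0.
Others report (17, 12, 6): truth gives 4, best alternative gives 0.
(Remaining 119 profiles checked similarly; truth is weakly best in each.)
In every case the truthful report is at least as good as any alternative, so it is a dominant strategy.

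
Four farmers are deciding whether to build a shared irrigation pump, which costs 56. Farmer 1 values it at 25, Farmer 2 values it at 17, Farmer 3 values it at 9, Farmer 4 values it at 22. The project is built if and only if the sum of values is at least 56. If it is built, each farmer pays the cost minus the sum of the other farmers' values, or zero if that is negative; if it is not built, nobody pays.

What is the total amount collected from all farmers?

Total value 73 ≥ cost 56, so it is built.
Farmer 1: others sum to 48; max(0, 56 - 48) = 8.
Farmer 2: others sum to 56; max(0, 56 - 56) = 0.
Farmer 3: others sum to 64; max(0, 56 - 64) = 0.
Farmer 4: others sum to 51; max(0, 56 - 51) = 5.
Total collected = 8 + 0 + 0 + 5 = 13.

13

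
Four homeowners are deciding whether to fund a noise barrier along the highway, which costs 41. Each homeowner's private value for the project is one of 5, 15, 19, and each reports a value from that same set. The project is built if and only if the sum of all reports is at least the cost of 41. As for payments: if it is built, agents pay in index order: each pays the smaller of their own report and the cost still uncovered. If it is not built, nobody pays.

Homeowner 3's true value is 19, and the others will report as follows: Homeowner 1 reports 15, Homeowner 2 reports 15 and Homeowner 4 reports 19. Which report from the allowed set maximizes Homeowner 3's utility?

5

Report 5: project built, pays 5, utility 19 - 5 = 14.
Report 15: project built, pays 11, utility 19 - 11 = 8.
Report 19: project built, pays 11, utility 19 - 11 = 8.
The best choice is 5 with utility 14.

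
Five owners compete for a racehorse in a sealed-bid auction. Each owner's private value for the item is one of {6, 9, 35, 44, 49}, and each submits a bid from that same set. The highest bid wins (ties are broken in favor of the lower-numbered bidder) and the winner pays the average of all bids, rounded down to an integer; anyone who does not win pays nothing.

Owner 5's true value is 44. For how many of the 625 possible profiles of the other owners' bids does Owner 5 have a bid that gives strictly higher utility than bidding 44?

Others bid (6, 6, 6, 6): truth gives 31; bid 9 gives 38 > 31. Violating.
Others bid (6, 6, 6, 9): truth gives 30; bid 35 gives 32 > 30. Violating.
Others bid (6, 6, 6, 44): truth gives 0; bid 49 gives 22 > 0. Violating.
Others bid (6, 6, 9, 6): truth gives 30; bid 35 gives 32 > 30. Violating.
Others bid (6, 6, 6, 35): truth gives 25; no alternative beats it.
Others bid (6, 6, 6, 49): truth gives 0; no alternative beats it.
(Checking all 625 profiles: 190 have a profitable deviation, 435 do not.)

190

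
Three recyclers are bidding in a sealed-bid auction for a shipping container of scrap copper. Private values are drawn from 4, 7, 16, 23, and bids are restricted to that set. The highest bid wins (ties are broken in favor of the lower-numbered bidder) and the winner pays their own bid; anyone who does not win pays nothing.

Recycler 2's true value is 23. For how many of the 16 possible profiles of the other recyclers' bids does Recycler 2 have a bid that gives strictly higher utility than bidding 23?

6

Others bid (4, 4): truth gives 0; bid 7 gives 16 > 0. Violating.
Others bid (4, 7): truth gives 0; bid 7 gives 16 > 0. Violating.
Others bid (4, 16): truth gives 0; bid 16 gives 7 > 0. Violating.
Others bid (7, 4): truth gives 0; bid 16 gives 7 > 0. Violating.
Others bid (4, 23): truth gives 0; no alternative beats it.
Others bid (7, 23): truth gives 0; no alternative beats it.
(Checking all 16 profiles: 6 have a profitable deviation, 10 do not.)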